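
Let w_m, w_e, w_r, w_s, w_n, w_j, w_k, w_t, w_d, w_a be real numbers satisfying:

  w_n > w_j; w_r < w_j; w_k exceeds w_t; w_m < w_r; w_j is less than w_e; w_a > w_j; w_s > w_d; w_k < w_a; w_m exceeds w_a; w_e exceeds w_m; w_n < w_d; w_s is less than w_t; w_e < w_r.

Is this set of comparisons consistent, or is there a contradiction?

inconsistent

Chaining the given relations yields w_j < w_n < w_d < w_s < w_t < w_k < w_a < w_m < w_e < w_r, so w_j < w_r. But one relation states w_r < w_j. These cannot both hold.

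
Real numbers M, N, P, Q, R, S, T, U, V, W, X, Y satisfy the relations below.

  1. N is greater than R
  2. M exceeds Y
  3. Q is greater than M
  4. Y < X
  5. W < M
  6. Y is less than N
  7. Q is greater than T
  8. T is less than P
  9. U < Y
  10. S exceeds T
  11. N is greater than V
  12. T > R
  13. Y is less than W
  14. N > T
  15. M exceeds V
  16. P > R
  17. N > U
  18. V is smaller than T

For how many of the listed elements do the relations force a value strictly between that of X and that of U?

1

Chaining upward from U reaches: Y, N, W, M, Q.
Chaining downward from X reaches: Y.
Strictly between U and X are those in both lists: Y — 1 element.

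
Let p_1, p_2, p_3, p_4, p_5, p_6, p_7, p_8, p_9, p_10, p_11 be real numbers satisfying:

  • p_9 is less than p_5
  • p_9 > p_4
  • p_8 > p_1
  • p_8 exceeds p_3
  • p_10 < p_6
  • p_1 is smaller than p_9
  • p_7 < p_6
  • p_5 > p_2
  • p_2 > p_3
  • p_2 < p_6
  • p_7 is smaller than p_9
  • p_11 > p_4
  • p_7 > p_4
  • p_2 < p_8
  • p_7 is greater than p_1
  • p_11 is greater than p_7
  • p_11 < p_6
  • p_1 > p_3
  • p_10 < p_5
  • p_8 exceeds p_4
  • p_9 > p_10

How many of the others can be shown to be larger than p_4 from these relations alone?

From p_4 the given relations immediately reach p_7, p_11, p_8, p_9.
From those, p_5, p_6 — 6 in total.
Nothing else is reachable above p_4; 6 in all.

6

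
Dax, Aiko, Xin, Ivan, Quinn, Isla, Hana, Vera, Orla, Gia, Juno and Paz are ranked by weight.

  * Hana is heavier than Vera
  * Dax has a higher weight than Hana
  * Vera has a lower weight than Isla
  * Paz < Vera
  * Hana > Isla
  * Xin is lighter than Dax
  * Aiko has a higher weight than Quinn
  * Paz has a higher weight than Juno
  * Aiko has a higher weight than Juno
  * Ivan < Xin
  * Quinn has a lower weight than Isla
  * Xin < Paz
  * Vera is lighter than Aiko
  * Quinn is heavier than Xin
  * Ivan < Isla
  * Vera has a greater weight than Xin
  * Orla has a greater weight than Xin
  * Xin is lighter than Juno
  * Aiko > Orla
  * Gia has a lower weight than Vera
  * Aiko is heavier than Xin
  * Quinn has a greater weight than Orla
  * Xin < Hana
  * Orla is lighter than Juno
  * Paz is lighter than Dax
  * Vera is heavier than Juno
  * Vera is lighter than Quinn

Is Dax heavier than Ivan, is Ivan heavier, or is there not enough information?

Chaining the given relations: Ivan < Xin < Orla < Juno < Paz < Vera < Quinn < Isla < Hana < Dax.
So Dax is heavier.

Dax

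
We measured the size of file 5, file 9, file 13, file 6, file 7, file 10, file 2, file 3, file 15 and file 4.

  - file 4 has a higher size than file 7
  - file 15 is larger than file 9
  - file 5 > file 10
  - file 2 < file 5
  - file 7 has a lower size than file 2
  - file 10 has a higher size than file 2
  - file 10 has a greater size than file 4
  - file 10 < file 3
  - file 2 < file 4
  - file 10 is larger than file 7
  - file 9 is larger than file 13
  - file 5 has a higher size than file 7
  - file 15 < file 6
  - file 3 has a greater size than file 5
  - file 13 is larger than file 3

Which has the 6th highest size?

file 5

Piecing the relations together gives one ordering: file 7 < file 2 < file 4 < file 10 < file 5 < file 3 < file 13 < file 9 < file 15 < file 6.
Counting 6 from the largest end gives file 5.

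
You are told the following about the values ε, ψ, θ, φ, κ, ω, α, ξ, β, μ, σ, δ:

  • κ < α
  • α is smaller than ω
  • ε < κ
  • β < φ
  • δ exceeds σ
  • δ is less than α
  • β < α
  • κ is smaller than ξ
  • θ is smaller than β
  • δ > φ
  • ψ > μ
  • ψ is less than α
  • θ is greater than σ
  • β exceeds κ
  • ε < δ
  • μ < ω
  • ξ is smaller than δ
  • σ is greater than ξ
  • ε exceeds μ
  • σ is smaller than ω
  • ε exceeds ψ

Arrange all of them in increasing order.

μ < ψ < ε < κ < ξ < σ < θ < β < φ < δ < α < ω

Each adjacent pair is fixed by a given relation: μ < ψ; ψ < ε; ε < κ; κ < ξ; ξ < σ; σ < θ; θ < β; β < φ; φ < δ; δ < α; α < ω. Chaining them end to end gives the full order.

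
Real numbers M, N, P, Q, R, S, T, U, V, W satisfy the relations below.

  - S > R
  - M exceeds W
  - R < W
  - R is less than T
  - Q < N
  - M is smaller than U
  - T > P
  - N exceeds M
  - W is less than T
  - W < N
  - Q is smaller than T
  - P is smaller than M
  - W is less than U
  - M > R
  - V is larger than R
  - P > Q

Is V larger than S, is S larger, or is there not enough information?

undetermined

Following every chain through S: below S we get R.
V is not reached, and no chain runs the other way from V to S.
So the given relations leave the order of S and V undetermined.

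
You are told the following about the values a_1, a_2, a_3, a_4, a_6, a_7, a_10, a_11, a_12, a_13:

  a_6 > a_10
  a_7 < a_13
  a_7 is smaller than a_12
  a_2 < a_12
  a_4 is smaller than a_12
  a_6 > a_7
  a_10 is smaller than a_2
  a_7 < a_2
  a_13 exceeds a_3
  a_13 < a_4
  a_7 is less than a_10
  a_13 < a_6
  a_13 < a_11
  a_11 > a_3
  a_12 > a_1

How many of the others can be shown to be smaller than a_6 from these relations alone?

Directly below a_6: a_7, a_10, a_13.
One step further: a_3 (4 so far).
No other element is forced below a_6 by the given relations, so the count is 4.

4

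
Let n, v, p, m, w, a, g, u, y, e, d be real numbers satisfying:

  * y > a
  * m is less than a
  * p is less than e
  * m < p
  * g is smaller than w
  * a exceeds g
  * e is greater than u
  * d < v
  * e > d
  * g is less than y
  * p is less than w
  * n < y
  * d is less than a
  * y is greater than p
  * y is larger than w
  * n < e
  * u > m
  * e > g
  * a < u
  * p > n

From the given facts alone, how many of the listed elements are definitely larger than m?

The elements the relations force above m are a, u, p, e, w, y — no chain reaches any other.
That is 6.

6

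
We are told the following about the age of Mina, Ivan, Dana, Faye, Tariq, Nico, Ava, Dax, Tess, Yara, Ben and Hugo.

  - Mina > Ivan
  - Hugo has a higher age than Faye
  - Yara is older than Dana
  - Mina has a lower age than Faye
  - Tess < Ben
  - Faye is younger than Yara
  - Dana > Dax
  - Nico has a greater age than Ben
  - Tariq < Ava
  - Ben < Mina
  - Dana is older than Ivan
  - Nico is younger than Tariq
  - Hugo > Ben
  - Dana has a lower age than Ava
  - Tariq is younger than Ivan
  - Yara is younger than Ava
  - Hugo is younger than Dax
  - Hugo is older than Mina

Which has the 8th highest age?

Ivan

Piecing the relations together gives one ordering: Tess < Ben < Nico < Tariq < Ivan < Mina < Faye < Hugo < Dax < Dana < Yara < Ava.
The 8th largest is Ivan.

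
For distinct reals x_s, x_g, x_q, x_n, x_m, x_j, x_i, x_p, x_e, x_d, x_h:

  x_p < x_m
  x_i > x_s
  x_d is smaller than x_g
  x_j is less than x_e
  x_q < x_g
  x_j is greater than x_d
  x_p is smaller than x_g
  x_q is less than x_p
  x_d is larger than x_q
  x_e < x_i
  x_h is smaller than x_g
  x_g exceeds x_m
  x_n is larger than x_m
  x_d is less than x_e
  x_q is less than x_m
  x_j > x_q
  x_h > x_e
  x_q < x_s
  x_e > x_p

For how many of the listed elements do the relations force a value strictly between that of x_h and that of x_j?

1

The relations place x_j below x_h. An element lies strictly between them when it is forced above x_j and also forced below x_h.
Above x_j: {x_e, x_i, x_g}. Below x_h: {x_q, x_d, x_p, x_e}.
Intersection: {x_e} — 1.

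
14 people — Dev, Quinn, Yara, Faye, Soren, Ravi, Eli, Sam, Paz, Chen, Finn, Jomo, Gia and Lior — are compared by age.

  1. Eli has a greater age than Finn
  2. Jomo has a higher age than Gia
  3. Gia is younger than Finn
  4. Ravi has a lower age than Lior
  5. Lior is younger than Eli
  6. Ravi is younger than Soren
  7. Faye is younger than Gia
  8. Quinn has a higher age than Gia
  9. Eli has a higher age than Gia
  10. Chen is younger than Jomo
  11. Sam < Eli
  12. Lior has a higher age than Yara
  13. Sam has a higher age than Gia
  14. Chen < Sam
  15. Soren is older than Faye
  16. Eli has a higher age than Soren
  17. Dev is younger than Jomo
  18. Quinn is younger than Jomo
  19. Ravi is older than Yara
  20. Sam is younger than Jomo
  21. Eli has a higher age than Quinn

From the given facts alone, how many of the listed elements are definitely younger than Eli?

10

From Eli the given relations immediately reach Gia, Quinn, Sam, Soren, Finn, Lior.
From those, Yara, Chen, Faye, Ravi — 10 in total.
No other element is forced below Eli by the given relations, so the count is 10.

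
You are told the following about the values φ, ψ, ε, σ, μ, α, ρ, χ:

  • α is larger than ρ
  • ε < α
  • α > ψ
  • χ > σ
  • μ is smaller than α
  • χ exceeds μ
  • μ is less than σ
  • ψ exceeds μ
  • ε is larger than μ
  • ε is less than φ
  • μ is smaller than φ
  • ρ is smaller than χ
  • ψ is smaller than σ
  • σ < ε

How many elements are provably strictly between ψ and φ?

2

Chaining upward from ψ reaches: σ, ε, χ, α.
Chaining downward from φ reaches: μ, σ, ε.
Strictly between ψ and φ are those in both lists: σ, ε — 2 elements.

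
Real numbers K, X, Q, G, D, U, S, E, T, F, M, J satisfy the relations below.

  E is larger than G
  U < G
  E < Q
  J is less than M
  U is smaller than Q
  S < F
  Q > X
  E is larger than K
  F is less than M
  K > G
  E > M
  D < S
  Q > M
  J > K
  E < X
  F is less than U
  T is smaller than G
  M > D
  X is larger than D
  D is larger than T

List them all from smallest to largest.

T < D < S < F < U < G < K < J < M < E < X < Q

Nothing is placed below T, so it is least; from there T < D; D < S; S < F; F < U; U < G; G < K; K < J; J < M; M < E; E < X; X < Q, each given directly.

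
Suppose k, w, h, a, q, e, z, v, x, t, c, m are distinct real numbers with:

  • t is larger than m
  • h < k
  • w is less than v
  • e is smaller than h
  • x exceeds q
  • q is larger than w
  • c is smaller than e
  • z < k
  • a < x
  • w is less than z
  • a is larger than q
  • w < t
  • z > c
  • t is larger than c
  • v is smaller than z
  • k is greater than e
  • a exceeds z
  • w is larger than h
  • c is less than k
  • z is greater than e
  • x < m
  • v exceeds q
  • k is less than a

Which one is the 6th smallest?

v

Chaining the given pairs: c < e < h < w < q < v < z < k < a < x < m < t.
The 6th smallest is v.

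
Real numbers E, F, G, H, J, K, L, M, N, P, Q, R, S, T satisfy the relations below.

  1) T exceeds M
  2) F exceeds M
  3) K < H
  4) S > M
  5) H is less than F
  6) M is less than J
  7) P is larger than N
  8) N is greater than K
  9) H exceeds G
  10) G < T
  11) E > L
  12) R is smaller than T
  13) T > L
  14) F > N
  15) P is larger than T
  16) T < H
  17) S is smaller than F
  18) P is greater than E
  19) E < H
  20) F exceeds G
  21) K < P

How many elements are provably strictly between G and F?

2

Chaining upward from G reaches: T, P, H.
Chaining downward from F reaches: K, L, M, S, R, T, N, E, H.
Strictly between G and F are those in both lists: T, H — 2 elements.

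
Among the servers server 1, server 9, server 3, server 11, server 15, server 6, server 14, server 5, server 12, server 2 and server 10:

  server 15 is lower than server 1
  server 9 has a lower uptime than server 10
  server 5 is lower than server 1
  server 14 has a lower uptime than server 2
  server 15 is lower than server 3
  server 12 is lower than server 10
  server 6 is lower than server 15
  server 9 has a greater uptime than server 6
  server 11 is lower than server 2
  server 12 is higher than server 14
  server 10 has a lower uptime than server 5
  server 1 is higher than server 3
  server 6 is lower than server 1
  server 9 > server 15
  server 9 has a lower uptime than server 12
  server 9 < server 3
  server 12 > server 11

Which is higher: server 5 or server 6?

Link the given pairs in sequence: server 6 < server 15; server 15 < server 9; server 9 < server 12; server 12 < server 10; server 10 < server 5.
Chaining these gives server 6 < server 15 < server 9 < server 12 < server 10 < server 5.
So server 6 < server 5; server 5 is the higher of the two.

server 5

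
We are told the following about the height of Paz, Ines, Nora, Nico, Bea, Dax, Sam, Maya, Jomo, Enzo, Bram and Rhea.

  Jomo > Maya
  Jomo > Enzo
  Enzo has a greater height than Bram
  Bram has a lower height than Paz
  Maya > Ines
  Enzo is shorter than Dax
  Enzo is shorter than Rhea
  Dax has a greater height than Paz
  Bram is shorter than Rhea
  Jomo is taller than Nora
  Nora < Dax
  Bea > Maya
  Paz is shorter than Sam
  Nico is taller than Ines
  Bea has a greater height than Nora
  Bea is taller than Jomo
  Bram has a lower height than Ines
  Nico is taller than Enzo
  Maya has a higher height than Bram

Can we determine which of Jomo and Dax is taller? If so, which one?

undetermined

Following every chain through Dax: below Dax we get Bram, Paz, Enzo, Nora.
Jomo is not reached, and no chain runs the other way from Jomo to Dax.
So the given relations leave the order of Dax and Jomo undetermined.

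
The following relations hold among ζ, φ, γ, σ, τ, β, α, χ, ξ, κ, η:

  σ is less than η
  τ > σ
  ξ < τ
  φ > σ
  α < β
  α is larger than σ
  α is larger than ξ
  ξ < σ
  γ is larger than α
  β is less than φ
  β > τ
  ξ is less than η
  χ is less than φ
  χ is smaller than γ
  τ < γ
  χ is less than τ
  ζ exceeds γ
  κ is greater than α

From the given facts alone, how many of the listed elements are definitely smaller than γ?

5

Directly below γ: χ, α, τ.
One step further: ξ, σ (5 so far).
Nothing else is reachable below γ; 5 in all.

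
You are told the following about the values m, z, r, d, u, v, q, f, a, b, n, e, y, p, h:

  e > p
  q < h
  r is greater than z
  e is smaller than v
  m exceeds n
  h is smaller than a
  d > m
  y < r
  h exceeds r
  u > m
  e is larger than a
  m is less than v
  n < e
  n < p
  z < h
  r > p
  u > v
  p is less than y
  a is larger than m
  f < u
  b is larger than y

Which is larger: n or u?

Chaining the given relations: n < p < y < r < h < a < e < v < u.
So n < u; u is the larger of the two.

u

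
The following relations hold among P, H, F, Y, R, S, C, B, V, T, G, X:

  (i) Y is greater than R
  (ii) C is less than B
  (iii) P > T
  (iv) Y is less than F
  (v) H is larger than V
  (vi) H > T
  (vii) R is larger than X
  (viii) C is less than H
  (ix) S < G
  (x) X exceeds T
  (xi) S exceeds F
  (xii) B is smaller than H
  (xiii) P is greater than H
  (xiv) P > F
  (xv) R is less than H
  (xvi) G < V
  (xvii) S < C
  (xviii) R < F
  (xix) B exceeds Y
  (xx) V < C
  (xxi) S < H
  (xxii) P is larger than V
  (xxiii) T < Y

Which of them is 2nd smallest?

Chaining the given pairs: T < X < R < Y < F < S < G < V < C < B < H < P.
Counting 2 from the smallest end gives X.

X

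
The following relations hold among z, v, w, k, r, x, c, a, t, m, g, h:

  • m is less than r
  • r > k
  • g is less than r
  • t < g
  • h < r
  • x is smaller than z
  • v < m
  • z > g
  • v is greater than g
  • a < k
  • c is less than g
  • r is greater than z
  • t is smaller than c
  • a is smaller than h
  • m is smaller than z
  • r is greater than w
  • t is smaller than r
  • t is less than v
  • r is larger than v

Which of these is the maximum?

r

Chaining downward from r: directly below it, t, h, k, g, v, w, m, z; then a, c, x.
That covers every other element, and nothing is given above r, so r is the maximum.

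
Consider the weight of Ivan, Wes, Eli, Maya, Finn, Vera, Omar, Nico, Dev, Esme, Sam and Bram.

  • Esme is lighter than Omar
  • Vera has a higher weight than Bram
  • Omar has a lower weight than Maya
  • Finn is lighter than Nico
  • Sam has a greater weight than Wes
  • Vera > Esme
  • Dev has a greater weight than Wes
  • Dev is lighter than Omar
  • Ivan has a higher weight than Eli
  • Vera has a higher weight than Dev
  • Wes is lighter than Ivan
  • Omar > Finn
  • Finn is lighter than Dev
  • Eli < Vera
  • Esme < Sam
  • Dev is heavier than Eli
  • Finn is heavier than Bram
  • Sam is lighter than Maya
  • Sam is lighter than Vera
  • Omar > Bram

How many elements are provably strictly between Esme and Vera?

1

Chaining upward from Esme reaches: Sam, Omar, Maya.
Chaining downward from Vera reaches: Eli, Bram, Finn, Wes, Sam, Dev.
Strictly between Esme and Vera are those in both lists: Sam — 1 element.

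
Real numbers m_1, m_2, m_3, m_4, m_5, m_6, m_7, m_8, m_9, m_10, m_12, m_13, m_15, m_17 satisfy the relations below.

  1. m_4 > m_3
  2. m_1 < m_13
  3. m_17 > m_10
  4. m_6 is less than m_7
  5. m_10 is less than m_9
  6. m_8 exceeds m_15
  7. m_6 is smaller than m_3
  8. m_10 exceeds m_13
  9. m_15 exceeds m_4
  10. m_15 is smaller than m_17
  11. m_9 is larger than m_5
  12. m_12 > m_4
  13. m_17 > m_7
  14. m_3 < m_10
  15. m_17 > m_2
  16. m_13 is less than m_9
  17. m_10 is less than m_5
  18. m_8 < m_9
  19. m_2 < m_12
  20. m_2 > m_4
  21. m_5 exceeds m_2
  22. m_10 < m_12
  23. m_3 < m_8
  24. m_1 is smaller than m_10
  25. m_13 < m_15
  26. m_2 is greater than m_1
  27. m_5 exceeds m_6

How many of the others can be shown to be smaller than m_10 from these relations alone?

4

Directly below m_10: m_1, m_3, m_13.
One step further: m_6 (4 so far).
No other element is forced below m_10 by the given relations, so the count is 4.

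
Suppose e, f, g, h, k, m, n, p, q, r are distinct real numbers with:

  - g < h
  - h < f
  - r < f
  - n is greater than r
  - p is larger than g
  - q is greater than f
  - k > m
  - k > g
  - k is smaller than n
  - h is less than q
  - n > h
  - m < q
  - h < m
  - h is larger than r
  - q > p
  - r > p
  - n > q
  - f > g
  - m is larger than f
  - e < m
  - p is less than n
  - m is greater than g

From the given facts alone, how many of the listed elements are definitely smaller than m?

From m the given relations immediately reach g, e, h, f.
From those, r — 5 in total.
From those, p — 6 in total.
Nothing else is reachable below m; 6 in all.

6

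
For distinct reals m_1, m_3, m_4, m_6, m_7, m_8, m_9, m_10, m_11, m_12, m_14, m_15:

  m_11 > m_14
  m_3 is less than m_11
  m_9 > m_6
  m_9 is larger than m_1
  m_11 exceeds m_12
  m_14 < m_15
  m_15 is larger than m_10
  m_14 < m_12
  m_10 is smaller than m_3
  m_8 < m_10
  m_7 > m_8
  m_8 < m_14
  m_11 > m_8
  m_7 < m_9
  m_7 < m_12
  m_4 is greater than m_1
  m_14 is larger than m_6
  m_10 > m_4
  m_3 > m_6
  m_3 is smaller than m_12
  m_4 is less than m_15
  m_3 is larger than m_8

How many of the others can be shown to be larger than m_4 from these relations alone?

Directly above m_4: m_10, m_15.
One step further: m_3 (3 so far).
One step further: m_12, m_11 (5 so far).
Nothing else is reachable above m_4; 5 in all.

5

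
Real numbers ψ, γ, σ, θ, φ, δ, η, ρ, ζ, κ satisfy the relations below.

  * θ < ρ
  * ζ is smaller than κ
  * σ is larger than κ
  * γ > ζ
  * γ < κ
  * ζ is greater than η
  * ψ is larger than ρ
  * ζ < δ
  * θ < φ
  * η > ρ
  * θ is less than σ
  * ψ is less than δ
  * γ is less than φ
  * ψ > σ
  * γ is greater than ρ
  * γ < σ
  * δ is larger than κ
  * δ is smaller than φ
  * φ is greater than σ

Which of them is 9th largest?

ρ

Chaining the given pairs: θ < ρ < η < ζ < γ < κ < σ < ψ < δ < φ.
The 9th largest is ρ.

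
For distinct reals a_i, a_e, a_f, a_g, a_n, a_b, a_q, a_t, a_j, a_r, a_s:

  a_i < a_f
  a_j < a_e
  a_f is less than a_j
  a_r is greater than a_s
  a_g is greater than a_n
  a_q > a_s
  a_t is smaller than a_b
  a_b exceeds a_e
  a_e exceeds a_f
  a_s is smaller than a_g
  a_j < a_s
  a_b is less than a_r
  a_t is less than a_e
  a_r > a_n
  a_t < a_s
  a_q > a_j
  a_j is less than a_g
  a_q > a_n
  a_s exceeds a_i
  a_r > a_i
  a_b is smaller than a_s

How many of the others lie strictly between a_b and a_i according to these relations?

The relations place a_i below a_b. An element lies strictly between them when it is forced above a_i and also forced below a_b.
Above a_i: {a_f, a_j, a_e, a_s, a_q, a_g, a_r}. Below a_b: {a_f, a_t, a_j, a_e}.
Intersection: {a_f, a_j, a_e} — 3.

3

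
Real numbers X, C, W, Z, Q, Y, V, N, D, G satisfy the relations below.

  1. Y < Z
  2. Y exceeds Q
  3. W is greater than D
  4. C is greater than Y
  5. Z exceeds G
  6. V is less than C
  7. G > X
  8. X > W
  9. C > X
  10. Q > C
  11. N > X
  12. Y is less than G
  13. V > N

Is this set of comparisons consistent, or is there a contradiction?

Chaining the given relations yields C < Q < Y, so C < Y. But one relation states Y < C. These cannot both hold.

inconsistent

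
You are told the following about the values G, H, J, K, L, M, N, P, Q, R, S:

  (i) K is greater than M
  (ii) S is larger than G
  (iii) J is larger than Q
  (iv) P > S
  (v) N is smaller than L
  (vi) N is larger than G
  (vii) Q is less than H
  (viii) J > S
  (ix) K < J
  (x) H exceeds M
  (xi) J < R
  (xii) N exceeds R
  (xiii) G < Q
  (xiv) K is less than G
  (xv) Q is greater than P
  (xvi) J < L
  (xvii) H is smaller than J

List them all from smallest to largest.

Nothing is placed below M, so it is least; from there M < K; K < G; G < S; S < P; P < Q; Q < H; H < J; J < R; R < N; N < L, each given directly.

M < K < G < S < P < Q < H < J < R < N < L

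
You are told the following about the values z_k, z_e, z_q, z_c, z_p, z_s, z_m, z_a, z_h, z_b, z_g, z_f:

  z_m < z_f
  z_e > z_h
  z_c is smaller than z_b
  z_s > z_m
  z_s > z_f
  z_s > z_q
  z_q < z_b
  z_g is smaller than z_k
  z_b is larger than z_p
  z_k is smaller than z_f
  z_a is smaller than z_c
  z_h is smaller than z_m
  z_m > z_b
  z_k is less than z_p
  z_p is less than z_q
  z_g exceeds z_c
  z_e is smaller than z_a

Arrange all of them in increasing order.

z_h < z_e < z_a < z_c < z_g < z_k < z_p < z_q < z_b < z_m < z_f < z_s

The consecutive links are each given: z_h < z_e; z_e < z_a; z_a < z_c; z_c < z_g; z_g < z_k; z_k < z_p; z_p < z_q; z_q < z_b; z_b < z_m; z_m < z_f; z_f < z_s.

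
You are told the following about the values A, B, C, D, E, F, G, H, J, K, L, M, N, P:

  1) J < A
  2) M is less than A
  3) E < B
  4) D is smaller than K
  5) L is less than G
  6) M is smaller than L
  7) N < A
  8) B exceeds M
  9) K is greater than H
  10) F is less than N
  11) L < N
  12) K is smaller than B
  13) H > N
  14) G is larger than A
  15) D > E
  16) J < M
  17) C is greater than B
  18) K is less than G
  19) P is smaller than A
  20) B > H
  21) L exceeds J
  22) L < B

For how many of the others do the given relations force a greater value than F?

7

From F the given relations immediately reach N.
From those, H, A — 3 in total.
From those, K, B, G — 6 in total.
From those, C — 7 in total.
Nothing else is reachable above F; 7 in all.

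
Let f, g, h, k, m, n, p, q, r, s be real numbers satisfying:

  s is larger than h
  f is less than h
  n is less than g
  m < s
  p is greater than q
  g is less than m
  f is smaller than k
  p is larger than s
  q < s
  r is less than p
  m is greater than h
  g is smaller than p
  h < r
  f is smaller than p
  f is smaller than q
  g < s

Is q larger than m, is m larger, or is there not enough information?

Following every chain through q: above q we get s, p; below q we get f.
m is not reached, and no chain runs the other way from m to q.
So the given relations leave the order of q and m undetermined.

undetermined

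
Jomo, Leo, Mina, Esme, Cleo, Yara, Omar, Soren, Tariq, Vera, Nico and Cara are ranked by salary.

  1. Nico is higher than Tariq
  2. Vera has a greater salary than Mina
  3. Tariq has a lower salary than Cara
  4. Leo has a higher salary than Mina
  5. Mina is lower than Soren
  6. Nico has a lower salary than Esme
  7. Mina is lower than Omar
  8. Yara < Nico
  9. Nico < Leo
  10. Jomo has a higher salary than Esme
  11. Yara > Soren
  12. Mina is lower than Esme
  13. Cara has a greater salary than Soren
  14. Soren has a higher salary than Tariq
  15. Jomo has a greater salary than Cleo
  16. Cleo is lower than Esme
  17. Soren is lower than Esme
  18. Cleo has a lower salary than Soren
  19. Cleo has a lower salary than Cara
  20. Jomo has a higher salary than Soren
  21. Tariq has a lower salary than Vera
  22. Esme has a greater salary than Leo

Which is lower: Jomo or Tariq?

Tariq

Link the given pairs in sequence: Tariq < Soren; Soren < Yara; Yara < Nico; Nico < Leo; Leo < Esme; Esme < Jomo.
Together: Tariq < Soren < Yara < Nico < Leo < Esme < Jomo.
So Tariq < Jomo; Tariq is the lower of the two.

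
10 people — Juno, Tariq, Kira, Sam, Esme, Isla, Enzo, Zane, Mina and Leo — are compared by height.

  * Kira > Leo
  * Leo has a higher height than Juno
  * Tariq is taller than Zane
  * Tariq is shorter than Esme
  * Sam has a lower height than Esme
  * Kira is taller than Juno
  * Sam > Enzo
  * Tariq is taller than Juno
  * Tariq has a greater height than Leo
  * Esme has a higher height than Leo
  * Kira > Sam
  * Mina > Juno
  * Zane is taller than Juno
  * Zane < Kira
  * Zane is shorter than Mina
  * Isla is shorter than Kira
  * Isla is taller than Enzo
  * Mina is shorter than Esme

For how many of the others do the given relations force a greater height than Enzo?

4

From Enzo the given relations immediately reach Isla, Sam.
From those, Kira, Esme — 4 in total.
Nothing else is reachable above Enzo; 4 in all.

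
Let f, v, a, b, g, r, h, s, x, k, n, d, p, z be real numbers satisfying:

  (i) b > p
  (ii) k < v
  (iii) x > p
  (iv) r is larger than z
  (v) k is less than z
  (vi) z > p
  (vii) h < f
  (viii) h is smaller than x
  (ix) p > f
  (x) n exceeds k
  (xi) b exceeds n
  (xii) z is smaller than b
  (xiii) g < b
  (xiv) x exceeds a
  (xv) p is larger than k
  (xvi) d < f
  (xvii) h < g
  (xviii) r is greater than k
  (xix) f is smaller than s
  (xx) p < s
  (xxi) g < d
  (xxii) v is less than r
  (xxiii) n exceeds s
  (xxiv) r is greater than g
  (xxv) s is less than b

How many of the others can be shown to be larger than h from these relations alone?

Directly above h: g, f, x.
One step further: d, p, s, r, b (8 so far).
One step further: z, n (10 so far).
No other element is forced above h by the given relations, so the count is 10.

10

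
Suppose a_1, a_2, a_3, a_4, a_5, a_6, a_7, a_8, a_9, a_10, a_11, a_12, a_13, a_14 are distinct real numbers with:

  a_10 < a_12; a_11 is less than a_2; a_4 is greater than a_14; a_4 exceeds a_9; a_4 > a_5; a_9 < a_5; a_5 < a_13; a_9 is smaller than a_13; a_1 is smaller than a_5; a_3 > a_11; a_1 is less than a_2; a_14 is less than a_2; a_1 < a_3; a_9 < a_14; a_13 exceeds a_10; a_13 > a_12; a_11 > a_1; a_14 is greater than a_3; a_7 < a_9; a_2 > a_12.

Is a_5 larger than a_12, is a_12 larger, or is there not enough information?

Following every chain through a_12: above a_12 we get a_13, a_2; below a_12 we get a_10.
a_5 is not reached, and no chain runs the other way from a_5 to a_12.
So the given relations leave the order of a_12 and a_5 undetermined.

undetermined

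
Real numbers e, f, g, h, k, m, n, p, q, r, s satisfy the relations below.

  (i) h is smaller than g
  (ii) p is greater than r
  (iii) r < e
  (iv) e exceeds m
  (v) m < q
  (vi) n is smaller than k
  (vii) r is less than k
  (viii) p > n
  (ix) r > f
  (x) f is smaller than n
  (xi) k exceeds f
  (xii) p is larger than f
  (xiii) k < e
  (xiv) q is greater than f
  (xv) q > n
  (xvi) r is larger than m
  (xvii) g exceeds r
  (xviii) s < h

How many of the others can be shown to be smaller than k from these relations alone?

The elements the relations force below k are m, f, r, n — no chain reaches any other.
That is 4.

4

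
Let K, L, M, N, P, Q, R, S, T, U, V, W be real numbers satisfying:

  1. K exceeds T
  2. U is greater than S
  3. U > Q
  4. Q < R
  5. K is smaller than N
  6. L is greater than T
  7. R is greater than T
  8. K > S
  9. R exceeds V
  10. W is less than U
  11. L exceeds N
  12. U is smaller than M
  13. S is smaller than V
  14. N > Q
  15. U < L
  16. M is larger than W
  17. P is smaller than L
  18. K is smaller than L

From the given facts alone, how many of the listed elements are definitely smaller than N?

4

The elements the relations force below N are Q, T, S, K — no chain reaches any other.
That is 4.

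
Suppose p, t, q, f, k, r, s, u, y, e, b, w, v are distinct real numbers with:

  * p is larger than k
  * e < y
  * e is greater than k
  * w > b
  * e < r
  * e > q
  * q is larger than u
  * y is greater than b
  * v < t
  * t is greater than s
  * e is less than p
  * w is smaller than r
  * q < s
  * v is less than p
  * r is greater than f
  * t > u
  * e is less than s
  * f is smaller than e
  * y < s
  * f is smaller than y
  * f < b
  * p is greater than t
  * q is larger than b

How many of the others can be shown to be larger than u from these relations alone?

7

Directly above u: q, t.
One step further: e, s, p (5 so far).
One step further: y, r (7 so far).
No other element is forced above u by the given relations, so the count is 7.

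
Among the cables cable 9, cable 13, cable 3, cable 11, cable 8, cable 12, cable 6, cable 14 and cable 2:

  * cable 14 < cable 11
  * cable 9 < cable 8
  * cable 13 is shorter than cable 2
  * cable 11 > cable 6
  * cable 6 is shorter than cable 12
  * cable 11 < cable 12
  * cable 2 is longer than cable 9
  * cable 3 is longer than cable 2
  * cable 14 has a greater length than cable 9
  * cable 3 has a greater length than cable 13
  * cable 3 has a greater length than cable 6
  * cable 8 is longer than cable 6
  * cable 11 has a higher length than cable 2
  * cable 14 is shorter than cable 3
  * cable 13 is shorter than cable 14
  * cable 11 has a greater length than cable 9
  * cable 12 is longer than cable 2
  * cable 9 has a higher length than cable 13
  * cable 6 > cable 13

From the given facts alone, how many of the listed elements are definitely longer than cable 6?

4

Directly above cable 6: cable 8, cable 11, cable 3, cable 12.
Nothing else is reachable above cable 6; 4 in all.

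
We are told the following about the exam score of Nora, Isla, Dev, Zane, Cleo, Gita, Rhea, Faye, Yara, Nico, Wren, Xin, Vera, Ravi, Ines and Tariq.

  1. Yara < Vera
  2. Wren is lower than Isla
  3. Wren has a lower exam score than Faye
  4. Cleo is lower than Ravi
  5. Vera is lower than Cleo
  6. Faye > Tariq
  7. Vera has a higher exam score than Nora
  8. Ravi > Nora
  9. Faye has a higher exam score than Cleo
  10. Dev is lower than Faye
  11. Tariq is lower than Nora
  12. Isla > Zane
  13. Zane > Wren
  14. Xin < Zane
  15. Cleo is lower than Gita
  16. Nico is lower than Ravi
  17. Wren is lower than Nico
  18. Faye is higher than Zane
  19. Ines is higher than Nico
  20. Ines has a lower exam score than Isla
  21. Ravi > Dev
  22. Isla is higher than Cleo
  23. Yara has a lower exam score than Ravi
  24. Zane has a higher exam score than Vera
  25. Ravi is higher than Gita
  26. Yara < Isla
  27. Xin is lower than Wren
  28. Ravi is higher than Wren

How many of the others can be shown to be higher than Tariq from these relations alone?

8

Directly above Tariq: Nora, Faye.
One step further: Vera, Ravi (4 so far).
One step further: Cleo, Zane (6 so far).
One step further: Gita, Isla (8 so far).
No other element is forced above Tariq by the given relations, so the count is 8.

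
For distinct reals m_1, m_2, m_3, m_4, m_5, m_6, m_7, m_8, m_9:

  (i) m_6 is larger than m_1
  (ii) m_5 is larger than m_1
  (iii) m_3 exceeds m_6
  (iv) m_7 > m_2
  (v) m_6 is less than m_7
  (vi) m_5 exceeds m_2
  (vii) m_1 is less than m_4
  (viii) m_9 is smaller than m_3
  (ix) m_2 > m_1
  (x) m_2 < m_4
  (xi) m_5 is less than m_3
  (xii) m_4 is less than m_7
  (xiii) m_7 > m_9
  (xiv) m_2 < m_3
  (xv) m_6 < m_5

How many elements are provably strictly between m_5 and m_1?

The relations place m_1 below m_5. An element lies strictly between them when it is forced above m_1 and also forced below m_5.
Above m_1: {m_6, m_2, m_4, m_7, m_3}. Below m_5: {m_6, m_2}.
Intersection: {m_6, m_2} — 2.

2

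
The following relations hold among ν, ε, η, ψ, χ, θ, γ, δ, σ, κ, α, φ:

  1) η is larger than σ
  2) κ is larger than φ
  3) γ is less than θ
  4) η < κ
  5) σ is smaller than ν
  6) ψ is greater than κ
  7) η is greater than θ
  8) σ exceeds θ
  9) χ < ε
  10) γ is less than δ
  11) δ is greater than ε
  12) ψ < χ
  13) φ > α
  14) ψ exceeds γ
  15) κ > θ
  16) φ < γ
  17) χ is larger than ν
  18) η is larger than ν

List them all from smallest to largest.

Nothing is placed below α, so it is least; from there α < φ; φ < γ; γ < θ; θ < σ; σ < ν; ν < η; η < κ; κ < ψ; ψ < χ; χ < ε; ε < δ, each given directly.

α < φ < γ < θ < σ < ν < η < κ < ψ < χ < ε < δ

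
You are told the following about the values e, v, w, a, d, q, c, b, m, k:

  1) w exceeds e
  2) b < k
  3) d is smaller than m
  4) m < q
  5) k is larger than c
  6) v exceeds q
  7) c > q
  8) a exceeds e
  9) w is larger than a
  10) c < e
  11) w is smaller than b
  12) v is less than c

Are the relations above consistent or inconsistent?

consistent

Every relation is compatible with d < m < q < v < c < e < a < w < b < k; the set is consistent.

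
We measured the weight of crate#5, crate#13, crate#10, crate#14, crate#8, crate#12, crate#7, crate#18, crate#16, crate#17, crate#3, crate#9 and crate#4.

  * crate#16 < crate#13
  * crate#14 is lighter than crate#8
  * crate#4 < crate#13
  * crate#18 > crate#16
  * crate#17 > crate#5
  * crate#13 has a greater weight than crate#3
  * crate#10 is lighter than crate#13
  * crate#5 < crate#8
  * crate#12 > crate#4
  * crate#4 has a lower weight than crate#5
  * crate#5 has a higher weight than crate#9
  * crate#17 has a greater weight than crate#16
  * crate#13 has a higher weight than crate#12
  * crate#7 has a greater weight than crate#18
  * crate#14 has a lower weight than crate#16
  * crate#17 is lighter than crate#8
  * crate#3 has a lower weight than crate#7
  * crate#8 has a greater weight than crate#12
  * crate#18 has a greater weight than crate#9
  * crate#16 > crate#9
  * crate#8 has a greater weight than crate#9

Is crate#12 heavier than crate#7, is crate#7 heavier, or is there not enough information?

Following every chain through crate#12: above crate#12 we get crate#13, crate#8; below crate#12 we get crate#4.
crate#7 is not reached, and no chain runs the other way from crate#7 to crate#12.
So the given relations leave the order of crate#12 and crate#7 undetermined.

undetermined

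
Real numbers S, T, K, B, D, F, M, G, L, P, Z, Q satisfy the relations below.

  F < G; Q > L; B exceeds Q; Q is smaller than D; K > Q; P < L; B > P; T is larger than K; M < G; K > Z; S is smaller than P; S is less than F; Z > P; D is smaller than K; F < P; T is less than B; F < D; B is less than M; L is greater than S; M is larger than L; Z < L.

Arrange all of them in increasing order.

S < F < P < Z < L < Q < D < K < T < B < M < G

Each adjacent pair is fixed by a given relation: S < F; F < P; P < Z; Z < L; L < Q; Q < D; D < K; K < T; T < B; B < M; M < G. Chaining them end to end gives the full order.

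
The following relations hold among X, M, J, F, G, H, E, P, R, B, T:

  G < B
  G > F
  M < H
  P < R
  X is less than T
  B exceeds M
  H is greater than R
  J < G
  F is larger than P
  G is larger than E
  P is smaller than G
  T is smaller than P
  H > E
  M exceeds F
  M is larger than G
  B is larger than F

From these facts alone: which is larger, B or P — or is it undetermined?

P < F and F < G give P < G.
Then G < M extends the chain to M.
With M < B: P < F < G < M < B.
So B is larger.

B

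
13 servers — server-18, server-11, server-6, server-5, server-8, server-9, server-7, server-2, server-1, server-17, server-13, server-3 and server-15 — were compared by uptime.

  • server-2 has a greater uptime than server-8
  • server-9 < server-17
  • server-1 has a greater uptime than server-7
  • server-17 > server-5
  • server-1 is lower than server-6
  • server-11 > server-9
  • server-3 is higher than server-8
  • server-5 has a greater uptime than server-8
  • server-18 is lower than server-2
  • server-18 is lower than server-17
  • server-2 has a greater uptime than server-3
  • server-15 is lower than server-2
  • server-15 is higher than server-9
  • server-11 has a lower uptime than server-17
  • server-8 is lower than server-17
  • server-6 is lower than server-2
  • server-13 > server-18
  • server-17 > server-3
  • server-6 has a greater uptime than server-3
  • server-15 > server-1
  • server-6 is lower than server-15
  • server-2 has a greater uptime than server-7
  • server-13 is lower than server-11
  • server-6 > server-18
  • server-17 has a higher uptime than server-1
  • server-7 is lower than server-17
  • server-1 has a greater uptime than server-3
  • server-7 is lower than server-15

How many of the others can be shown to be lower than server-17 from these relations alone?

From server-17 the given relations immediately reach server-8, server-18, server-9, server-3, server-7, server-5, server-1, server-11.
From those, server-13 — 9 in total.
Nothing else is reachable below server-17; 9 in all.

9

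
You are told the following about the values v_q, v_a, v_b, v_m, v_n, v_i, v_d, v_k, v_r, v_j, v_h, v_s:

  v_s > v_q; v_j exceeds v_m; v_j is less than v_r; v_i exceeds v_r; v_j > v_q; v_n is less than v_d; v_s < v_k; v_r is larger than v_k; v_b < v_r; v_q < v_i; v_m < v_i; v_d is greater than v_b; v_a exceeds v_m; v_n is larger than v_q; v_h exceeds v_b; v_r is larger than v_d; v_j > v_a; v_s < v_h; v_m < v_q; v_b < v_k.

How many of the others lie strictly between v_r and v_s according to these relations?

1

Chaining upward from v_s reaches: v_k, v_i, v_h.
Chaining downward from v_r reaches: v_m, v_q, v_a, v_b, v_n, v_j, v_k, v_d.
Strictly between v_s and v_r are those in both lists: v_k — 1 element.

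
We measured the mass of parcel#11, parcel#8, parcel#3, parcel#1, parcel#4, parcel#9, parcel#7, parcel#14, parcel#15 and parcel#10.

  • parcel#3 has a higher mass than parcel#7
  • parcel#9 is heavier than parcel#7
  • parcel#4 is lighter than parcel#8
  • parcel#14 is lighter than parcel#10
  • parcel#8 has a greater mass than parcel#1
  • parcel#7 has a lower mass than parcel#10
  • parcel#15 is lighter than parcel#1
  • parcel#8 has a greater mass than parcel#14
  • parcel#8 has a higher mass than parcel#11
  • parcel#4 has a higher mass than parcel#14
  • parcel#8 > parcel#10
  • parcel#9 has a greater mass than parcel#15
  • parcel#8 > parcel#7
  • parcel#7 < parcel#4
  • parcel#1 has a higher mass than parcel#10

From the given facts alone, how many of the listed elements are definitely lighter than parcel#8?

7

Directly below parcel#8: parcel#7, parcel#14, parcel#10, parcel#4, parcel#11, parcel#1.
One step further: parcel#15 (7 so far).
Nothing else is reachable below parcel#8; 7 in all.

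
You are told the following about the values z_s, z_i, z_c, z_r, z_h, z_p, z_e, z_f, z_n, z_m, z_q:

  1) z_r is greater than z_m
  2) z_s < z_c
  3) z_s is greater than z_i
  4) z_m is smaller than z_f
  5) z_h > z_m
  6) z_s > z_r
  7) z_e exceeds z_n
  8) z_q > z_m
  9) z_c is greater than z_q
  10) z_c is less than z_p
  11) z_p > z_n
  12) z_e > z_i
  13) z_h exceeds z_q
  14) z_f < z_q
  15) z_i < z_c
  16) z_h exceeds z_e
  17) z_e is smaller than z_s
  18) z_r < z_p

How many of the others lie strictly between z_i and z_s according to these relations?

1

The relations place z_i below z_s. An element lies strictly between them when it is forced above z_i and also forced below z_s.
Above z_i: {z_e, z_c, z_h, z_p}. Below z_s: {z_n, z_m, z_r, z_e}.
Intersection: {z_e} — 1.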